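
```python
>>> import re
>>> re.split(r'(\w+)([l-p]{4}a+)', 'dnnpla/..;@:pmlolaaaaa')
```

With a capturing group present, the delimiter's captured portion is kept in the result list.

['', 'd', 'nnpla', '/..;@:', 'p', 'mlolaaaaa', '']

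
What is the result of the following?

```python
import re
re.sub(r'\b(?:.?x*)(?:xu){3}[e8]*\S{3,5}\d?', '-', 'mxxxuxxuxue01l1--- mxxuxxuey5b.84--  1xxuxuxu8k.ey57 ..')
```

This matches a word boundary (`\b`, zero-width); then optionally any character, then zero or more of the literal 'x' (non-capturing group); then the literal 'xu' repeated 3 times, then zero or more of one of [e8]; then 3 to 5 of a non-whitespace character, then optionally a digit.
Matches: at [37:52] → '1xxuxuxu8k.ey57'.
Each match is replaced by '-'.

'mxxxuxxuxue01l1--- mxxuxxuey5b.84--  - ..'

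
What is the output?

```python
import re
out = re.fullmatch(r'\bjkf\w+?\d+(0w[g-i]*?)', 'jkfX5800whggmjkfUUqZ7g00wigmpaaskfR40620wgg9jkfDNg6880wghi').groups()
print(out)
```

The match spans [0:58] → 'jkfX5800whggmjkfUUqZ7g00wigmpaaskfR40620wgg9jkfDNg6880wghi'.
Captured: group 1 = '0wghi'.

('0wghi',)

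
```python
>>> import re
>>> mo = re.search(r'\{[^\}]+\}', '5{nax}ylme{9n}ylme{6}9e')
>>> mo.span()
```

(1, 6)

`search` walks the string left to right and returns the first match it finds.
The match spans [1:6] → '{nax}'.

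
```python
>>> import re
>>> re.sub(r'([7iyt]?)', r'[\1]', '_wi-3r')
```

Pattern: optionally one of [7iyt] (captured).
Matches: at [0:0] → ''; at [1:1] → ''; at [2:3] → 'i'; at [3:3] → ''; at [4:4] → ''; ….
The replacement refers to a captured group, so each match is rewritten using its own captured text.

'[]_[]w[i][]-[]3[]r[]'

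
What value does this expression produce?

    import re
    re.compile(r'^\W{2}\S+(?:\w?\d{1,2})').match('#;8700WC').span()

With `match`, the pattern is implicitly anchored at the beginning.
The match spans [0:6] → '#;8700'.

(0, 6)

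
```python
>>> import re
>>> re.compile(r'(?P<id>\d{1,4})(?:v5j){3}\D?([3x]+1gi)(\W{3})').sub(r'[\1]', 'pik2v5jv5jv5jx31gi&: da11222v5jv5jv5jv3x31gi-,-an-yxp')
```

'pik[2]da1[1222]an-yxp'

`\1` in the replacement pulls in group 1's text for each match.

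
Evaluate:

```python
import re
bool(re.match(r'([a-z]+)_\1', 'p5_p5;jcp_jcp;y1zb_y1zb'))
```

With `match`, the pattern is implicitly anchored at the beginning.
Here position 0 doesn't satisfy it, so the call returns None, and `bool(None)` is False.

False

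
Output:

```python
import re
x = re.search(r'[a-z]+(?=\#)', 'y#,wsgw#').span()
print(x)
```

(0, 1)

Because the assertion is zero-width, the text it checks is not consumed and won't appear in the result.
`re.search` tries every starting position until one works.
The match spans [0:1] → 'y'.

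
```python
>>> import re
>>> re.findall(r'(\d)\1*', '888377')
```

`\1` has to match the exact text group 1 already captured.
Scanning left to right: at [0:3] match '888', group 1 = '8'; at [3:4] match '3', group 1 = '3'; at [4:6] match '77', group 1 = '7'.
With a single group, `findall` returns only what that group captured — 3 items.

['8', '3', '7']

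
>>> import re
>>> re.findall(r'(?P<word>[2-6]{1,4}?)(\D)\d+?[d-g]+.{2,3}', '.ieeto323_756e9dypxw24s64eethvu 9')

Pattern: 1 to 4 of a character in [2-6] (lazy) (captured as 'word'); then a non-digit (captured); then one or more of a digit (lazy), then one or more of a character in [d-g], then 2 to 3 of any character.
`findall` packs the 2 group values into a tuple for every match.

[('323', '_'), ('24', 's')]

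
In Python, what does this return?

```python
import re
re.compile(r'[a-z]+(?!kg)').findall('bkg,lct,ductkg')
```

Because the assertion is negative and zero-width, positions next to the forbidden text are skipped.
Walking the string: at [0:3] → 'bkg'; at [4:7] → 'lct'; at [8:14] → 'ductkg'.
Since nothing is captured, `findall` lists the 3 matched substrings directly.

['bkg', 'lct', 'ductkg']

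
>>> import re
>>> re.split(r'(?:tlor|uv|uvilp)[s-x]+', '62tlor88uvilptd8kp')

['62tlor88', 'd8kp']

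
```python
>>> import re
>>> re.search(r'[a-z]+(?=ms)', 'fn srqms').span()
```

(3, 6)

Because the assertion is zero-width, the text it checks is not consumed and won't appear in the result.
`search` walks the string left to right and returns the first match it finds.
The match spans [3:6] → 'srq'.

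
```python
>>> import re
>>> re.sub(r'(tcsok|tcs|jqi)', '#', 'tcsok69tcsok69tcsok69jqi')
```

'#69#69#69#'

Alternation tries branches left to right and keeps the first one that lets the overall match succeed at that position.
Each match is replaced by '#'.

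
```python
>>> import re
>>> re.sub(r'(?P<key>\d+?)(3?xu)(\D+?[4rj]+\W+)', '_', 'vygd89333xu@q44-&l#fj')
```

'vygd_l#fj'

`sub` substitutes '_' at each match site.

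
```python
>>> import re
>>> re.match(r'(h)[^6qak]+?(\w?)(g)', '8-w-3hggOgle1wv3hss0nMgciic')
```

Pattern: a literal 'h' (captured); then one or more of any character except [6qak] (lazy); then optionally a word character (captured); then a literal 'g' (captured).
`re.match` won't scan ahead — the pattern has to work from the very first character.
Here the pattern fails at index 0, so the call returns None.

None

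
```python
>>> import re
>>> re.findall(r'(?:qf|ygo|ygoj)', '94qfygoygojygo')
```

['qf', 'ygo', 'ygo', 'ygo']

Alternation tries branches left to right and keeps the first one that lets the overall match succeed at that position.
Matches: at [2:4] → 'qf'; at [4:7] → 'ygo'; at [7:10] → 'ygo'; at [11:14] → 'ygo'.
Since nothing is captured, `findall` lists the 4 matched substrings directly.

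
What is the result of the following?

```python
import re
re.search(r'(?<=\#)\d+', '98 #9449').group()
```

The `(?=…)`/`(?<=…)` assertion just peeks at neighbouring text; it doesn't advance the match position.
`search` walks the string left to right and returns the first match it finds.
The match spans [4:8] → '9449'.

'9449'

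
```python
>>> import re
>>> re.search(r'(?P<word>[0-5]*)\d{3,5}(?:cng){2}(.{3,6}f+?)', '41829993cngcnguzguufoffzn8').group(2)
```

'uzguuf'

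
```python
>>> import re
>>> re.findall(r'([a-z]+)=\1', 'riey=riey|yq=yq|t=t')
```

['riey', 'yq', 't']

The backreference `\1` re-matches whatever the first group consumed, character for character.
Because there's exactly one group, `findall` drops the full match and keeps group 1 from each hit.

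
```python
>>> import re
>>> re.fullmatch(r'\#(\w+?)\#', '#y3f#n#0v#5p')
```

None

`fullmatch` succeeds only if the pattern covers the string from start to end.
Here the string isn't matched end-to-end, so the call returns None.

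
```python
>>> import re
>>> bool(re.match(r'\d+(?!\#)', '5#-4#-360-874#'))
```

False

`(?!…)`/`(?<!…)` only lets a position through if the neighbouring text does NOT match; no characters are consumed.
`re.match` won't scan ahead — the pattern has to work from the very first character.
Here the string doesn't start with a match, so the call returns None, and `bool(None)` is False.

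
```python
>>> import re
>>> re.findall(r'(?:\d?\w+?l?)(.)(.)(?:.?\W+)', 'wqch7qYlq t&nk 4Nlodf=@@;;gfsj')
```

[('Y', 'l'), ('&', 'n'), ('o', 'd')]

A non-greedy quantifier consumes as few characters as it can — just enough that the remainder of the pattern still matches from where it stops; whatever follows it matches normally.
With 2 capturing groups, `findall` returns a 2-tuple per match.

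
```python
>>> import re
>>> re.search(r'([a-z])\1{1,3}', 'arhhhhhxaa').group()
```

'hhhh'

`\1` has to match the exact text group 1 already captured.
The match spans [2:6] → 'hhhh'.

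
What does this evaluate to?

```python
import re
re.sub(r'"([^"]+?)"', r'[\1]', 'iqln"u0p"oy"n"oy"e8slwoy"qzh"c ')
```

`\1` in the replacement pulls in group 1's text for each match.

'iqln[u0p]oy[n]oy[e8slwoy]qzh"c '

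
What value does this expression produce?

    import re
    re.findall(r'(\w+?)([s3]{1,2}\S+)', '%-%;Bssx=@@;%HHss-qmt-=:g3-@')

Pattern: one or more of a word character (lazy) (captured); then 1 to 2 of one of [s3], then one or more of a non-whitespace character (captured).
Multiple groups make `findall` return tuples — one 2-tuple for the one match.

[('B', 'ssx=@@;%HHss-qmt-=:g3-@')]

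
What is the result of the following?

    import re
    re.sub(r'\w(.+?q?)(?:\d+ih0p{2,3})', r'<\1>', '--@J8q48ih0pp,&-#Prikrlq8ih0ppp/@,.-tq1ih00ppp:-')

Pattern: a word character; then one or more of any character (lazy), then optionally a literal 'q' (captured); then one or more of a digit, then the literal 'ih0', then 2 to 3 of the literal 'p' (non-capturing group).
Because the quantifier is non-greedy, it stops expanding at the earliest point where the rest of the pattern can succeed.
Matches: at [3:13] → 'J8q48ih0pp'; at [17:31] → 'Prikrlq8ih0ppp'.
`\1` in the replacement pulls in group 1's text for each match.

'--@<8q>,&-#<rikrlq>/@,.-tq1ih00ppp:-'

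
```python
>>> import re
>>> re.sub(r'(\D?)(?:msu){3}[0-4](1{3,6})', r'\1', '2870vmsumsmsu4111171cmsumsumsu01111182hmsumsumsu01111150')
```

'2870vmsumsmsu4111171c82h50'

The pattern matches optionally a non-digit (captured); then the literal 'msu' repeated 3 times, then a character in [0-4]; then 3 to 6 of a literal '1' (captured).
Matches: at [20:36] → 'cmsumsumsu011111'; at [38:54] → 'hmsumsumsu011111'.
Each match is replaced using the text its own group 1 captured.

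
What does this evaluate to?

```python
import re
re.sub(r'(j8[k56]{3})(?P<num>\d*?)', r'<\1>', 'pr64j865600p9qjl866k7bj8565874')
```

'pr64<j8656>00p9qjl866k7b<j8565>874'

The pattern matches the literal 'j8', then exactly 3 of one of [k56] (captured); then zero or more of a digit (lazy) (captured as 'num').
The `?` after the quantifier makes it lazy — it takes as little as possible before letting the rest of the pattern try.
Matches: at [4:9] → 'j8656'; at [22:27] → 'j8565'.
The replacement refers to a captured group, so each match is rewritten using its own captured text.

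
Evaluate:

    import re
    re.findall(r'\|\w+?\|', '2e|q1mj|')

['|q1mj|']

Scanning left to right: at [2:8] → '|q1mj|'.
Since nothing is captured, `findall` lists the 1 matched substring directly.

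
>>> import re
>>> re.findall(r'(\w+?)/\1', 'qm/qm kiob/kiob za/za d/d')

The backreference `\1` re-matches whatever the first group consumed, character for character.
`findall` collects group 1 from each match (4 total).

['qm', 'kiob', 'za', 'd']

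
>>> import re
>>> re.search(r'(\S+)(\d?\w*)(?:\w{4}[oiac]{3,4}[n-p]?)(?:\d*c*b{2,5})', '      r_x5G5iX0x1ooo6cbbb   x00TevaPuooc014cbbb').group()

This matches one or more of a non-whitespace character (captured); then optionally a digit, then zero or more of a word character (captured); then exactly 4 of a word character, then 3 to 4 of one of [oiac], then optionally a character in [n-p] (non-capturing group); then zero or more of a digit, then zero or more of a literal 'c', then 2 to 5 of a literal 'b' (non-capturing group).
The match spans [6:25] → 'r_x5G5iX0x1ooo6cbbb'.

'r_x5G5iX0x1ooo6cbbb'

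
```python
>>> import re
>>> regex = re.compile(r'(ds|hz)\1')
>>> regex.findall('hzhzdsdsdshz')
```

['hz', 'ds']

After group 1 captures some text, `\1` only succeeds where that same text appears again.
Because there's exactly one group, `findall` drops the full match and keeps group 1 from each hit.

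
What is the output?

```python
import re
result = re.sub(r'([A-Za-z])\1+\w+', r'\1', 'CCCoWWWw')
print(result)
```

C

A backreference is literal: `\1` must see the identical characters the first group matched.
`\1` in the replacement pulls in group 1's text for each match.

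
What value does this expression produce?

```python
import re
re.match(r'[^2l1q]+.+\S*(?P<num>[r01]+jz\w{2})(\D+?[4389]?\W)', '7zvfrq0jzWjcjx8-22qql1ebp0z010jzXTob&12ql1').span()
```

`re.match` only tries the pattern at the start of the string.
The match spans [0:37] → '7zvfrq0jzWjcjx8-22qql1ebp0z010jzXTob&'.

(0, 37)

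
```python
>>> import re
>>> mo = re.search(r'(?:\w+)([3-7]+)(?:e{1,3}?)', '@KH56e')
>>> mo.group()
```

'KH56e'

This matches one or more of a word character (non-capturing group); then one or more of a character in [3-7] (captured); then 1 to 3 of a literal 'e' (lazy) (non-capturing group).
The match spans [1:6] → 'KH56e'.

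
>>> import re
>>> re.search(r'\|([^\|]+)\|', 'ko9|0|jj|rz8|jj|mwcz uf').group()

'|0|'

`re.search` tries every starting position until one works.
The match spans [3:6] → '|0|'.
Captured: group 1 = '0'.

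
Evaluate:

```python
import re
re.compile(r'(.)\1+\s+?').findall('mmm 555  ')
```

['m', '5']

`\1` is not a pattern — it's the concrete string captured by group 1, re-applied verbatim.
Walking the string: at [0:4] match 'mmm ', group 1 = 'm'; at [4:8] match '555 ', group 1 = '5'.
Because there's exactly one group, `findall` drops the full match and keeps group 1 from each hit.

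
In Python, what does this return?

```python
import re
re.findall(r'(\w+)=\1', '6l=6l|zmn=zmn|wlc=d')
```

['6l', 'zmn']

After group 1 captures some text, `\1` only succeeds where that same text appears again.
Because there's exactly one group, `findall` drops the full match and keeps group 1 from each hit.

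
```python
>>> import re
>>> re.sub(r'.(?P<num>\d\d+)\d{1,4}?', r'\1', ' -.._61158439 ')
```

Pattern: any character; then a digit, then one or more of a digit (captured as 'num'); then 1 to 4 of a digit (lazy).
The replacement refers to a captured group, so each match is rewritten using its own captured text.

' -..6115843 '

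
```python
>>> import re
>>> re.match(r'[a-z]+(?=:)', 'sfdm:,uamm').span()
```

(0, 4)

The positive lookaround only admits positions where the adjacent text matches; those characters stay outside the span.
`re.match` only tries the pattern at the start of the string.
The match spans [0:4] → 'sfdm'.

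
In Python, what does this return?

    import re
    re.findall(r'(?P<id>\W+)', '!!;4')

The pattern matches one or more of a non-word character (captured as 'id').
Matches: at [0:3] match '!!;', group 1 = '!!;'.
`findall` collects group 1 from the one match (1 total).

['!!;']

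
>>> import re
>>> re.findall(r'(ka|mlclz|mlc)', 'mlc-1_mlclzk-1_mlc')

Alternation isn't longest-match — the leftmost alternative that fits at this position is chosen.
Matches: at [0:3] match 'mlc', group 1 = 'mlc'; at [6:11] match 'mlclz', group 1 = 'mlclz'; at [15:18] match 'mlc', group 1 = 'mlc'.
`findall` collects group 1 from each match (3 total).

['mlc', 'mlclz', 'mlc']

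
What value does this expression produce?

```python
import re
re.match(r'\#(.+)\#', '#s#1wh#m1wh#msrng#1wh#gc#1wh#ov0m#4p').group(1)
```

`re.match` won't scan ahead — the pattern has to work from the very first character.
The match spans [0:34] → '#s#1wh#m1wh#msrng#1wh#gc#1wh#ov0m#'.
Captured: group 1 = 's#1wh#m1wh#msrng#1wh#gc#1wh#ov0m'.

's#1wh#m1wh#msrng#1wh#gc#1wh#ov0m'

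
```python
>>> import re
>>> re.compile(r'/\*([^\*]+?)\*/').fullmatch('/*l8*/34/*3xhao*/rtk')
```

None

`fullmatch` succeeds only if the pattern covers the string from start to end.
Here the pattern can't cover the whole string, so the call returns None.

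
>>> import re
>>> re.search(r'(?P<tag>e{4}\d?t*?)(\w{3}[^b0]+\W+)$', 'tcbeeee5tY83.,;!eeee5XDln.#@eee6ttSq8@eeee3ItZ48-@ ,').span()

(3, 52)

The match spans [3:52] → 'eeee5tY83.,;!eeee5XDln.#@eee6ttSq8@eeee3ItZ48-@ ,'.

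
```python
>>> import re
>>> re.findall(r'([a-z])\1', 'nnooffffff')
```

The backreference `\1` re-matches whatever the first group consumed, character for character.
Walking the string: at [0:2] match 'nn', group 1 = 'n'; at [2:4] match 'oo', group 1 = 'o'; at [4:6] match 'ff', group 1 = 'f'; at [6:8] match 'ff', group 1 = 'f'; at [8:10] match 'ff', group 1 = 'f'.
`findall` collects group 1 from each match (5 total).

['n', 'o', 'f', 'f', 'f']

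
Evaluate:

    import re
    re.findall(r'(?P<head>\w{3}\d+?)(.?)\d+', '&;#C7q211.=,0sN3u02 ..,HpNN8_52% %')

Pattern: exactly 3 of a word character, then one or more of a digit (lazy) (captured as 'head'); then optionally any character (captured); then one or more of a digit.
A non-greedy quantifier consumes as few characters as it can — just enough that the remainder of the pattern still matches from where it stops; whatever follows it matches normally.
Walking the string: at [3:9] match 'C7q211', groups = ('C7q2', '1'); at [12:19] match '0sN3u02', groups = ('0sN3', 'u'); at [24:31] match 'pNN8_52', groups = ('pNN8', '_').
With 2 capturing groups, `findall` returns a 2-tuple per match.

[('C7q2', '1'), ('0sN3', 'u'), ('pNN8', '_')]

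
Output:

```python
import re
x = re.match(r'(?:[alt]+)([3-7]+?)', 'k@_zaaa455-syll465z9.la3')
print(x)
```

`match` is anchored at position 0; if the pattern doesn't fit there, it returns None.
Here position 0 doesn't satisfy it, so the call returns None.

None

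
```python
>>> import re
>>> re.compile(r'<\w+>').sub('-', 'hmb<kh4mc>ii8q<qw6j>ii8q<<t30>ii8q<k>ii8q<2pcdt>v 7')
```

'hmb-ii8q-ii8q<-ii8q-ii8q-v 7'

Matches: at [3:10] → '<kh4mc>'; at [14:20] → '<qw6j>'; at [25:30] → '<t30>'; at [34:37] → '<k>'; at [41:48] → '<2pcdt>'.
Every occurrence is swapped for '-'.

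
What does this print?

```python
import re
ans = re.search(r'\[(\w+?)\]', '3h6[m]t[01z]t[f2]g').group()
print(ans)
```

Unlike `match`, `search` isn't anchored — it looks for the pattern anywhere in the string.
The match spans [3:6] → '[m]'.
Captured: group 1 = 'm'.

[m]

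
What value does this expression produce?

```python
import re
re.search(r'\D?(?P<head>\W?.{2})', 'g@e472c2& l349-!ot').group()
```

'g@e4'

The match spans [0:4] → 'g@e4'.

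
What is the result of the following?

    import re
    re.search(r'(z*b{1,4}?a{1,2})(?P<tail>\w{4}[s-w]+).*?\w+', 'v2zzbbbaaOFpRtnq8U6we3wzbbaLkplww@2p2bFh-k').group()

'zzbbbaaOFpRtnq8U6we3wzbbaLkplww'

The pattern matches zero or more of a literal 'z', then 1 to 4 of a literal 'b' (lazy), then 1 to 2 of a literal 'a' (captured); then exactly 4 of a word character, then one or more of a character in [s-w] (captured as 'tail'); then zero or more of any character (lazy), then one or more of a word character.
The `?` after the quantifier makes it lazy — it takes as little as possible before letting the rest of the pattern try.
`search` walks the string left to right and returns the first match it finds.
The match spans [2:33] → 'zzbbbaaOFpRtnq8U6we3wzbbaLkplww'.
Captured: group 1 = 'zzbbbaa', group 2 = 'OFpRt'.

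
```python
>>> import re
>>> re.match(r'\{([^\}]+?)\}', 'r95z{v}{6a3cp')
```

None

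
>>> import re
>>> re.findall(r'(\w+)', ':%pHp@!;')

['pHp']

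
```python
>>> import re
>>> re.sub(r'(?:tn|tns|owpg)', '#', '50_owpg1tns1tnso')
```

Alternation isn't longest-match — the leftmost alternative that fits at this position is chosen.
Matches: at [3:7] → 'owpg'; at [8:10] → 'tn'; at [12:14] → 'tn'.
Each match is replaced by '#'.

'50_#1#s1#so'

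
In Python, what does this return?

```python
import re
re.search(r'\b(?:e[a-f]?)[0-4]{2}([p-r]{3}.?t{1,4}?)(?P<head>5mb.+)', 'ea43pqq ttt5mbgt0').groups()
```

('pqq ttt', '5mbgt0')

The pattern matches a word boundary (`\b`, zero-width); then a literal 'e', then optionally a character in [a-f] (non-capturing group); then exactly 2 of a character in [0-4]; then exactly 3 of a character in [p-r], then optionally any character, then 1 to 4 of the literal 't' (lazy) (captured); then the literal '5mb', then one or more of any character (captured as 'head').
`search` walks the string left to right and returns the first match it finds.
The match spans [0:17] → 'ea43pqq ttt5mbgt0'.
Captured: group 1 = 'pqq ttt', group 2 = '5mbgt0'.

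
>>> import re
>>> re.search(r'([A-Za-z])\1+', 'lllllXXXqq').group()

A backreference is literal: `\1` must see the identical characters the first group matched.
The match spans [0:5] → 'lllll'.

'lllll'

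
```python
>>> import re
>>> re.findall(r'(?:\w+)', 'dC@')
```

['dC']

The pattern matches one or more of a word character (non-capturing group).
Scanning left to right: at [0:2] → 'dC'.
Since nothing is captured, `findall` lists the 1 matched substring directly.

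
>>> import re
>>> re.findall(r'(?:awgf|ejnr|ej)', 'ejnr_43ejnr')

['ejnr', 'ejnr']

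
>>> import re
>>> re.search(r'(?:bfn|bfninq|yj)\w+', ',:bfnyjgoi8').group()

'bfnyjgoi8'

The match spans [2:11] → 'bfnyjgoi8'.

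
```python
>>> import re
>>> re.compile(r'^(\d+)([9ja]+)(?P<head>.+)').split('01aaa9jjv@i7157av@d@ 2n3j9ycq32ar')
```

Pattern: anchored at the start of the string; then one or more of a digit (captured); then one or more of one of [9ja] (captured); then one or more of any character (captured as 'head').
Matches to split on: at [0:33] → '01aaa9jjv@i7157av@d@ 2n3j9ycq32ar'.
With a capturing group present, the delimiter's captured portion is kept in the result list.

['', '01', 'aaa9jj', 'v@i7157av@d@ 2n3j9ycq32ar', '']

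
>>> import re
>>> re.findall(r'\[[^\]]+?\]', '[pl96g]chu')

['[pl96g]']

Matches: at [0:7] → '[pl96g]'.
No capturing groups, so `findall` returns the 1 full match string.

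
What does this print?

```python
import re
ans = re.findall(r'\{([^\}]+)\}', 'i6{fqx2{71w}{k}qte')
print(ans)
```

['fqx2{71w', 'k']

Scanning left to right: at [2:12] match '{fqx2{71w}', group 1 = 'fqx2{71w'; at [12:15] match '{k}', group 1 = 'k'.
With a single group, `findall` returns only what that group captured — 2 items.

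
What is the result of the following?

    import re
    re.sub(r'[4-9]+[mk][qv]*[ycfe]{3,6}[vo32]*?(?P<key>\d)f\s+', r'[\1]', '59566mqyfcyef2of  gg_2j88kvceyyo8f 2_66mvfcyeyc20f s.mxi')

The pattern matches one or more of a character in [4-9], then one of [mk]; then zero or more of one of [qv], then 3 to 6 of one of [ycfe], then zero or more of one of [vo32] (lazy); then a digit (captured as 'key'); then the literal 'f', then one or more of whitespace.
Each match is replaced using the text its own group 1 captured.

'59566mqyfcyef2of  gg_2j[8]2_[0]s.mxi'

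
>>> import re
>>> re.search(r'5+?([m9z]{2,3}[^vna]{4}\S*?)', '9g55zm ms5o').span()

(2, 10)

This matches one or more of a literal '5' (lazy); then 2 to 3 of one of [m9z], then exactly 4 of any character except [vna], then zero or more of a non-whitespace character (lazy) (captured).
A `+?`/`*?`/`{m,n}?` starts at its minimum and grows only as far as needed for what follows to match.
Unlike `match`, `search` isn't anchored — it looks for the pattern anywhere in the string.
The match spans [2:10] → '55zm ms5'.
Captured: group 1 = 'zm ms5'.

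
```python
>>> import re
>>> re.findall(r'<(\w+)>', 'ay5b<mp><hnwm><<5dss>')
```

With a single group, `findall` returns only what that group captured — 3 items.

['mp', 'hnwm', '5dss']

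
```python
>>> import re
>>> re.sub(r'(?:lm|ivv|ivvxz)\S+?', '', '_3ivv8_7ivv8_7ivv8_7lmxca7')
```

Every occurrence is swapped for ''.

'_3_7_7_7ca7'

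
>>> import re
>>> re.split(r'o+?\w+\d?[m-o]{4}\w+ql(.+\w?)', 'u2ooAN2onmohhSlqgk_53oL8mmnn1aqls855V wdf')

This matches one or more of a literal 'o' (lazy), then one or more of a word character, then optionally a digit; then exactly 4 of a character in [m-o], then one or more of a word character, then the literal 'ql'; then one or more of any character, then optionally a word character (captured).
Matches to split on: at [2:41] → 'ooAN2onmohhSlqgk_53oL8mmnn1aqls855V wdf'.
With a capturing group present, the delimiter's captured portion is kept in the result list.

['u2', 's855V wdf', '']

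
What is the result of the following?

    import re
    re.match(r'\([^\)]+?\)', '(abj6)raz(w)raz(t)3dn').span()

`re.match` only tries the pattern at the start of the string.
The match spans [0:6] → '(abj6)'.

(0, 6)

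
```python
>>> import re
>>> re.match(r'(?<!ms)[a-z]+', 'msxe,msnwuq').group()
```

'msxe'

Because the assertion is negative and zero-width, positions next to the forbidden text are skipped.
With `match`, the pattern is implicitly anchored at the beginning.
The match spans [0:4] → 'msxe'.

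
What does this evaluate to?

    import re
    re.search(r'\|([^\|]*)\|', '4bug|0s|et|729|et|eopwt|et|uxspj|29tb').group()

Unlike `match`, `search` isn't anchored — it looks for the pattern anywhere in the string.
The match spans [4:8] → '|0s|'.
Captured: group 1 = '0s'.

'|0s|'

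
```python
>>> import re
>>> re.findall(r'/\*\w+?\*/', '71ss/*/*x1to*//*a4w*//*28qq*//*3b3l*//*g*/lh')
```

['/*x1to*/', '/*a4w*/', '/*28qq*/', '/*3b3l*/', '/*g*/']

Scanning left to right: at [6:14] → '/*x1to*/'; at [14:21] → '/*a4w*/'; at [21:29] → '/*28qq*/'; at [29:37] → '/*3b3l*/'; at [37:42] → '/*g*/'.
Since nothing is captured, `findall` lists the 5 matched substrings directly.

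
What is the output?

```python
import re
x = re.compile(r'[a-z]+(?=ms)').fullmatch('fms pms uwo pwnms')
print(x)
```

None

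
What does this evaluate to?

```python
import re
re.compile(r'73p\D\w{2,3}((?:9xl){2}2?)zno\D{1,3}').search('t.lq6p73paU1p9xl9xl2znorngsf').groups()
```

The match spans [6:26] → '73paU1p9xl9xl2znorng'.
Captured: group 1 = '9xl9xl2'.

('9xl9xl2',)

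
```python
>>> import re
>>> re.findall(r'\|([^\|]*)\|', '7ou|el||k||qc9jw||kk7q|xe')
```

Scanning left to right: at [3:7] match '|el|', group 1 = 'el'; at [7:10] match '|k|', group 1 = 'k'; at [10:17] match '|qc9jw|', group 1 = 'qc9jw'; at [17:23] match '|kk7q|', group 1 = 'kk7q'.
One capturing group, so `findall` returns just the captured substring from each match — 4 in all.

['el', 'k', 'qc9jw', 'kk7q']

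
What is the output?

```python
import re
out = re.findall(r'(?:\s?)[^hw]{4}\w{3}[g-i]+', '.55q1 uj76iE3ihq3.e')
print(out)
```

This matches optionally whitespace (non-capturing group); then exactly 4 of any character except [hw], then exactly 3 of a word character; then one or more of a character in [g-i].
Matches: at [3:11] → 'q1 uj76i'.
`findall` yields the raw match text (1 of them) because the pattern has no groups.

['q1 uj76i']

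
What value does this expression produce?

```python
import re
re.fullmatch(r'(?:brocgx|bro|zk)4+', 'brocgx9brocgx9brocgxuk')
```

None

`re.fullmatch` is like wrapping the pattern in `^…$` (in single-line mode).
Here the string isn't matched end-to-end, so the call returns None.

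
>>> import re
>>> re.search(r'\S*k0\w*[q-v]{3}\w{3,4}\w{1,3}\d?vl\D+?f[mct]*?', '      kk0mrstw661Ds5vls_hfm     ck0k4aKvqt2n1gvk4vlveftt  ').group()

'kk0mrstw661Ds5vls_hf'

This matches zero or more of a non-whitespace character, then the literal 'k0', then zero or more of a word character; then exactly 3 of a character in [q-v], then 3 to 4 of a word character; then 1 to 3 of a word character, then optionally a digit, then the literal 'vl'; then one or more of a non-digit (lazy), then a literal 'f', then zero or more of one of [mct] (lazy).
Lazy quantifiers expand one character at a time until the remainder of the pattern can match.
`search` walks the string left to right and returns the first match it finds.
The match spans [6:26] → 'kk0mrstw661Ds5vls_hf'.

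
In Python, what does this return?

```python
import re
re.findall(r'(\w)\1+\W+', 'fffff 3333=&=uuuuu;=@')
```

After group 1 captures some text, `\1` only succeeds where that same text appears again.
Matches: at [0:6] match 'fffff ', group 1 = 'f'; at [6:13] match '3333=&=', group 1 = '3'; at [13:21] match 'uuuuu;=@', group 1 = 'u'.
One capturing group, so `findall` returns just the captured substring from each match — 3 in all.

['f', '3', 'u']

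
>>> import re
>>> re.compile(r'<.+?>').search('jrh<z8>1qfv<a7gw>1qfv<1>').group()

'<z8>'

The match spans [3:7] → '<z8>'.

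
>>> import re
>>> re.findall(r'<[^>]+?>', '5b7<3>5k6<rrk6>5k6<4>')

['<3>', '<rrk6>', '<4>']

With no groups in the pattern, `findall` gives back each whole match — 3 here.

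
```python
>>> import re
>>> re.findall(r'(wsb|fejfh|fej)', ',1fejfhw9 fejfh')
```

Alternation isn't longest-match — the leftmost alternative that fits at this position is chosen.
`findall` collects group 1 from each match (2 total).

['fejfh', 'fejfh']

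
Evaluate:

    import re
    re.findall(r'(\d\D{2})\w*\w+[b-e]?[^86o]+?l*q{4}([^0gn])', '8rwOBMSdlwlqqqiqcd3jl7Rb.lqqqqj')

[('8rw', 'j')]

This matches a digit, then exactly 2 of a non-digit (captured); then zero or more of a word character, then one or more of a word character, then optionally a character in [b-e]; then one or more of any character except [86o] (lazy), then zero or more of a literal 'l', then exactly 4 of the literal 'q'; then any character except [0gn] (captured).
Matches: at [0:31] match '8rwOBMSdlwlqqqiqcd3jl7Rb.lqqqqj', groups = ('8rw', 'j').
`findall` packs the 2 group values into a tuple for every match.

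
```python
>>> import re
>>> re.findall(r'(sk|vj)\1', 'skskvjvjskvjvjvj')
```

['sk', 'vj', 'vj']

`\1` has to match the exact text group 1 already captured.
Scanning left to right: at [0:4] match 'sksk', group 1 = 'sk'; at [4:8] match 'vjvj', group 1 = 'vj'; at [10:14] match 'vjvj', group 1 = 'vj'.
One capturing group, so `findall` returns just the captured substring from each match — 3 in all.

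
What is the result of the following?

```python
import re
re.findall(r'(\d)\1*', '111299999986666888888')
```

`\1` has to match the exact text group 1 already captured.
Because there's exactly one group, `findall` drops the full match and keeps group 1 from each hit.

['1', '2', '9', '8', '6', '8']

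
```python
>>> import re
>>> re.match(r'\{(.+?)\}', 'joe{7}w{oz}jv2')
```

`re.match` only tries the pattern at the start of the string.
Here position 0 doesn't satisfy it, so the call returns None.

None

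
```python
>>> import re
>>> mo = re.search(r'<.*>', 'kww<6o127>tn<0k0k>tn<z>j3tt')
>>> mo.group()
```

The match spans [3:23] → '<6o127>tn<0k0k>tn<z>'.

'<6o127>tn<0k0k>tn<z>'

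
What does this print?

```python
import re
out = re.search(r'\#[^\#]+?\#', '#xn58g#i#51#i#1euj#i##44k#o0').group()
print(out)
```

#xn58g#

The match spans [0:7] → '#xn58g#'.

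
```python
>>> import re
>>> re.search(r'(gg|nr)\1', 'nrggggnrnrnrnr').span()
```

(2, 6)

After group 1 captures some text, `\1` only succeeds where that same text appears again.
`re.search` scans for the first position where the pattern succeeds.
The match spans [2:6] → 'gggg'.
Captured: group 1 = 'gg'.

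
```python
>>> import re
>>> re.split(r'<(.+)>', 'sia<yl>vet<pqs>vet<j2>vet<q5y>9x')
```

Matches to split on: at [3:30] → '<yl>vet<pqs>vet<j2>vet<q5y>'.
`re.split` interleaves the captured-group text with the surrounding fragments.

['sia', 'yl>vet<pqs>vet<j2>vet<q5y', '9x']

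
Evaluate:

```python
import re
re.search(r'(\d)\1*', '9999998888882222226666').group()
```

After group 1 captures some text, `\1` only succeeds where that same text appears again.
`re.search` tries every starting position until one works.
The match spans [0:6] → '999999'.
Captured: group 1 = '9'.

'999999'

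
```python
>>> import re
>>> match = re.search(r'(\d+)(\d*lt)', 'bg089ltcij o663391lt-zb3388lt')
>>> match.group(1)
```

'089'

The match spans [2:7] → '089lt'.
Captured: group 1 = '089', group 2 = 'lt'.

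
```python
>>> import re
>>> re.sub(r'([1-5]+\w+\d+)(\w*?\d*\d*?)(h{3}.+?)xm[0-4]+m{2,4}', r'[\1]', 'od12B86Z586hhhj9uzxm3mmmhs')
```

'od[12B86Z586]hs'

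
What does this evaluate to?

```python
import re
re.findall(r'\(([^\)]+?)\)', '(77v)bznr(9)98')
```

Matches: at [0:5] match '(77v)', group 1 = '77v'; at [9:12] match '(9)', group 1 = '9'.
`findall` collects group 1 from each match (2 total).

['77v', '9']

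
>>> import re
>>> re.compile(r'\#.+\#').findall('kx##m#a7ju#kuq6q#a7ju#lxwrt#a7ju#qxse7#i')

['##m#a7ju#kuq6q#a7ju#lxwrt#a7ju#qxse7#']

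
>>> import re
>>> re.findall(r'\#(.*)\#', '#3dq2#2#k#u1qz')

['3dq2#2#k']

One capturing group, so `findall` returns just the captured substring from the one match — 1 in all.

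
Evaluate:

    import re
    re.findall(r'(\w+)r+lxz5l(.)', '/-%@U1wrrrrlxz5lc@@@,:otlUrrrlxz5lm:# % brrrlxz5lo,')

[('U1wrrr', 'c'), ('otlUrr', 'm'), ('brr', 'o')]

The pattern matches one or more of a word character (captured); then one or more of a literal 'r', then the literal 'lx', then the literal 'z5l'; then any character (captured).
Walking the string: at [4:17] match 'U1wrrrrlxz5lc', groups = ('U1wrrr', 'c'); at [22:35] match 'otlUrrrlxz5lm', groups = ('otlUrr', 'm'); at [40:50] match 'brrrlxz5lo', groups = ('brr', 'o').
2 groups means each result is a tuple of 2 captured strings — 3 here.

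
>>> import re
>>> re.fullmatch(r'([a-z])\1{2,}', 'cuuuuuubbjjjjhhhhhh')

The backreference `\1` re-matches whatever the first group consumed, character for character.
`re.fullmatch` requires the pattern to consume the entire string.
Here there's no way to consume every character, so the call returns None.

None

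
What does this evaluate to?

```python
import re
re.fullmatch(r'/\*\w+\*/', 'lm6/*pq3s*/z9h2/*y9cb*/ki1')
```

None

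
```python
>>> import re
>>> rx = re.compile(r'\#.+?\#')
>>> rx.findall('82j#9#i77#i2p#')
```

A non-greedy quantifier consumes as few characters as it can — just enough that the remainder of the pattern still matches from where it stops; whatever follows it matches normally.
Since nothing is captured, `findall` lists the 2 matched substrings directly.

['#9#', '#i2p#']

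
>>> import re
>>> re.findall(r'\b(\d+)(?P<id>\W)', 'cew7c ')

This matches a word boundary (`\b`, zero-width); then one or more of a digit (captured); then a non-word character (captured as 'id').
Multiple groups make `findall` return tuples — one 2-tuple for each match.
Nothing in the string satisfies the pattern, so the list is empty.

[]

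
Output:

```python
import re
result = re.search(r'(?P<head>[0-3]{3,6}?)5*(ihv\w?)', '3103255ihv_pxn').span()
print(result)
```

The match spans [0:11] → '3103255ihv_'.

(0, 11)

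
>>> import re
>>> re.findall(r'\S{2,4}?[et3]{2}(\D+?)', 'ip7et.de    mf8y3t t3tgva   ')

['.', ' ']

The pattern matches 2 to 4 of a non-whitespace character (lazy), then exactly 2 of one of [et3]; then one or more of a non-digit (lazy) (captured).
The `?` after the quantifier makes it lazy — it takes as little as possible before letting the rest of the pattern try.
Walking the string: at [0:6] match 'ip7et.', group 1 = '.'; at [12:19] match 'mf8y3t ', group 1 = ' '.
`findall` collects group 1 from each match (2 total).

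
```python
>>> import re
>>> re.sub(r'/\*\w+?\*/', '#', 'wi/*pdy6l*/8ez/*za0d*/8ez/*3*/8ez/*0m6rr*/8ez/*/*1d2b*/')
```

'wi#8ez#8ez#8ez#8ez/*#'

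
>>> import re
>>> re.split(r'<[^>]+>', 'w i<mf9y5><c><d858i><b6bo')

Matches to split on: at [3:10] → '<mf9y5>'; at [10:13] → '<c>'; at [13:20] → '<d858i>'.
`split` removes every match and returns the 4 fragments in between.

['w i', '', '', '<b6bo']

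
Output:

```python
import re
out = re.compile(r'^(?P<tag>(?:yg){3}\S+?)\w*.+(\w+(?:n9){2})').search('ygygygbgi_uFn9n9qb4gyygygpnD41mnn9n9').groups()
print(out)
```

('ygygygb', 'nn9n9')

The match spans [0:36] → 'ygygygbgi_uFn9n9qb4gyygygpnD41mnn9n9'.
Captured: group 1 = 'ygygygb', group 2 = 'nn9n9'.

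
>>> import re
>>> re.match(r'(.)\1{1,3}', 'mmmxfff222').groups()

('m',)

The match spans [0:3] → 'mmm'.
Captured: group 1 = 'm'.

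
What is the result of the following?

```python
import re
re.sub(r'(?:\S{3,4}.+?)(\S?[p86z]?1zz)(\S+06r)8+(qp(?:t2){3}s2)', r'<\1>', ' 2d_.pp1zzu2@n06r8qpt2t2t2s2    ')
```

' <p1zz>    '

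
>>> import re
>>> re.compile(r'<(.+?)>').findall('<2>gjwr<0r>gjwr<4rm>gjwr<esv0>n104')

The `?` after the quantifier makes it lazy — it takes as little as possible before letting the rest of the pattern try.
Matches: at [0:3] match '<2>', group 1 = '2'; at [7:11] match '<0r>', group 1 = '0r'; at [15:20] match '<4rm>', group 1 = '4rm'; at [24:30] match '<esv0>', group 1 = 'esv0'.
One capturing group, so `findall` returns just the captured substring from each match — 4 in all.

['2', '0r', '4rm', 'esv0']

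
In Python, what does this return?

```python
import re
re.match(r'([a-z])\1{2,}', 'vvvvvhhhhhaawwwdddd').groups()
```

('v',)

The match spans [0:5] → 'vvvvv'.
Captured: group 1 = 'v'.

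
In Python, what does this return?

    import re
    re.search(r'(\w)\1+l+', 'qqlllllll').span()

(0, 9)

A backreference is literal: `\1` must see the identical characters the first group matched.
`re.search` tries every starting position until one works.
The match spans [0:9] → 'qqlllllll'.
Captured: group 1 = 'q'.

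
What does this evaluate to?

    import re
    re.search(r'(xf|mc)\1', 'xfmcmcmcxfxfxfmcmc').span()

After group 1 captures some text, `\1` only succeeds where that same text appears again.
`search` walks the string left to right and returns the first match it finds.
The match spans [2:6] → 'mcmc'.
Captured: group 1 = 'mc'.

(2, 6)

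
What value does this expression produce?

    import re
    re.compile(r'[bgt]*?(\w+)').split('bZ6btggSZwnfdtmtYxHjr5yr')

['', 'bZ6btggSZwnfdtmtYxHjr5yr', '']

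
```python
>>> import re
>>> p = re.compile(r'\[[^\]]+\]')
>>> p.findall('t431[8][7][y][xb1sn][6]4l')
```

['[8]', '[7]', '[y]', '[xb1sn]', '[6]']

Walking the string: at [4:7] → '[8]'; at [7:10] → '[7]'; at [10:13] → '[y]'; at [13:20] → '[xb1sn]'; at [20:23] → '[6]'.
`findall` yields the raw match text (5 of them) because the pattern has no groups.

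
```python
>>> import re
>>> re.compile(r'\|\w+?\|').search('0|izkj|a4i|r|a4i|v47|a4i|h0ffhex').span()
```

(1, 7)

The match spans [1:7] → '|izkj|'.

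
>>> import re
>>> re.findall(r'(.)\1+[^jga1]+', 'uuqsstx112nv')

The backreference `\1` re-matches whatever the first group consumed, character for character.
One capturing group, so `findall` returns just the captured substring from each match — 2 in all.

['u', '1']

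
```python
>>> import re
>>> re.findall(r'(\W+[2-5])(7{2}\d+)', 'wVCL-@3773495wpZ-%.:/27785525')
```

[('-@3', '773495'), ('-%.:/2', '7785525')]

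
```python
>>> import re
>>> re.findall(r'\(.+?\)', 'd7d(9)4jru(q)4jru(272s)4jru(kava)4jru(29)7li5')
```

['(9)', '(q)', '(272s)', '(kava)', '(29)']

Lazy quantifiers expand one character at a time until the remainder of the pattern can match.
Since nothing is captured, `findall` lists the 5 matched substrings directly.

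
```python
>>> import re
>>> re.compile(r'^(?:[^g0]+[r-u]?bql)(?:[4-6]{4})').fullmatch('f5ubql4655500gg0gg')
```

None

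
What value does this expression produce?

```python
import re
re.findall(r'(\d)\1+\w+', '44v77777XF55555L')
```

['4']

`\1` has to match the exact text group 1 already captured.
Walking the string: at [0:16] match '44v77777XF55555L', group 1 = '4'.
`findall` collects group 1 from the one match (1 total).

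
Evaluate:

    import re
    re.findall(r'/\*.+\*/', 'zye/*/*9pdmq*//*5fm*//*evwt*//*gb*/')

['/*/*9pdmq*//*5fm*//*evwt*//*gb*/']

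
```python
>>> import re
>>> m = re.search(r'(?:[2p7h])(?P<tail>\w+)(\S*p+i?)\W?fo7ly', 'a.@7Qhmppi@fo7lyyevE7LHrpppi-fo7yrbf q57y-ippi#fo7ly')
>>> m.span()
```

The match spans [3:16] → '7Qhmppi@fo7ly'.

(3, 16)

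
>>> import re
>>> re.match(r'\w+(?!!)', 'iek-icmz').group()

'iek'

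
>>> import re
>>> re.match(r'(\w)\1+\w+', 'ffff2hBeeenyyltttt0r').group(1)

The match spans [0:20] → 'ffff2hBeeenyyltttt0r'.
Captured: group 1 = 'f'.

'f'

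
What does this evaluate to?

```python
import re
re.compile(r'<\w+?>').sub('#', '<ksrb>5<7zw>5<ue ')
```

Matches: at [0:6] → '<ksrb>'; at [7:12] → '<7zw>'.
Each match is replaced by '#'.

'#5#5<ue '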